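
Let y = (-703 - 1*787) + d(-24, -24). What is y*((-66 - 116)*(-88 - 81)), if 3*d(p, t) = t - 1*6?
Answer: -46137000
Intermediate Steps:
d(p, t) = -2 + t/3 (d(p, t) = (t - 1*6)/3 = (t - 6)/3 = (-6 + t)/3 = -2 + t/3)
y = -1500 (y = (-703 - 1*787) + (-2 + (1/3)*(-24)) = (-703 - 787) + (-2 - 8) = -1490 - 10 = -1500)
y*((-66 - 116)*(-88 - 81)) = -1500*(-66 - 116)*(-88 - 81) = -(-273000)*(-169) = -1500*30758 = -46137000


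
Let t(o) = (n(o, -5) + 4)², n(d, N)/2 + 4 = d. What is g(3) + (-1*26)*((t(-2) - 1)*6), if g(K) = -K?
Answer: -9831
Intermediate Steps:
n(d, N) = -8 + 2*d
t(o) = (-4 + 2*o)² (t(o) = ((-8 + 2*o) + 4)² = (-4 + 2*o)²)
g(3) + (-1*26)*((t(-2) - 1)*6) = -1*3 + (-1*26)*((4*(-2 - 2)² - 1)*6) = -3 - 26*(4*(-4)² - 1)*6 = -3 - 26*(4*16 - 1)*6 = -3 - 26*(64 - 1)*6 = -3 - 1638*6 = -3 - 26*378 = -3 - 9828 = -9831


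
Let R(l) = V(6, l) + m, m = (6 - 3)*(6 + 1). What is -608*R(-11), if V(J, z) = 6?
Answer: -16416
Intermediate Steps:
m = 21 (m = 3*7 = 21)
R(l) = 27 (R(l) = 6 + 21 = 27)
-608*R(-11) = -608*27 = -16416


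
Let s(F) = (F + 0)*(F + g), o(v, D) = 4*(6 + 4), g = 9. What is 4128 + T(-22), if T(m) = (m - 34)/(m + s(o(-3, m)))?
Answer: 4000004/969 ≈ 4128.0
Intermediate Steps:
o(v, D) = 40 (o(v, D) = 4*10 = 40)
s(F) = F*(9 + F) (s(F) = (F + 0)*(F + 9) = F*(9 + F))
T(m) = (-34 + m)/(1960 + m) (T(m) = (m - 34)/(m + 40*(9 + 40)) = (-34 + m)/(m + 40*49) = (-34 + m)/(m + 1960) = (-34 + m)/(1960 + m))
4128 + T(-22) = 4128 + (-34 - 22)/(1960 - 22) = 4128 - 56/1938 = 4128 + (1/1938)*(-56) = 4128 - 28/969 = 4000004/969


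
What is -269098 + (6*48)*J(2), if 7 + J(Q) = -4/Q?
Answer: -271690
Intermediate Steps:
J(Q) = -7 - 4/Q
-269098 + (6*48)*J(2) = -269098 + (6*48)*(-7 - 4/2) = -269098 + 288*(-7 - 4*1/2) = -269098 + 288*(-7 - 2) = -269098 + 288*(-9) = -269098 - 2592 = -271690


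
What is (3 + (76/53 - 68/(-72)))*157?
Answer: 805567/954 ≈ 844.41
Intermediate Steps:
(3 + (76/53 - 68/(-72)))*157 = (3 + (76*(1/53) - 68*(-1/72)))*157 = (3 + (76/53 + 17/18))*157 = (3 + 2269/954)*157 = (5131/954)*157 = 805567/954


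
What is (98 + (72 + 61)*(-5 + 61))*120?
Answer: 905520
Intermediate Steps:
(98 + (72 + 61)*(-5 + 61))*120 = (98 + 133*56)*120 = (98 + 7448)*120 = 7546*120 = 905520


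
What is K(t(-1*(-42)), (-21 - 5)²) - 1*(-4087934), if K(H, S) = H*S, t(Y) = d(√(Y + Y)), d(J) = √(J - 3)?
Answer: 4087934 + 676*√(-3 + 2*√21) ≈ 4.0896e+6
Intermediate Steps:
d(J) = √(-3 + J)
t(Y) = √(-3 + √2*√Y) (t(Y) = √(-3 + √(Y + Y)) = √(-3 + √(2*Y)) = √(-3 + √2*√Y))
K(t(-1*(-42)), (-21 - 5)²) - 1*(-4087934) = √(-3 + √2*√(-1*(-42)))*(-21 - 5)² - 1*(-4087934) = √(-3 + √2*√42)*(-26)² + 4087934 = √(-3 + 2*√21)*676 + 4087934 = 676*√(-3 + 2*√21) + 4087934 = 4087934 + 676*√(-3 + 2*√21)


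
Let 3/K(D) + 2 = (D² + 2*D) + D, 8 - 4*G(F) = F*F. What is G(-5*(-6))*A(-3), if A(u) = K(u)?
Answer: 669/2 ≈ 334.50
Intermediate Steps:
G(F) = 2 - F²/4 (G(F) = 2 - F*F/4 = 2 - F²/4)
K(D) = 3/(-2 + D² + 3*D) (K(D) = 3/(-2 + ((D² + 2*D) + D)) = 3/(-2 + (D² + 3*D)) = 3/(-2 + D² + 3*D))
A(u) = 3/(-2 + u² + 3*u)
G(-5*(-6))*A(-3) = (2 - (-5*(-6))²/4)*(3/(-2 + (-3)² + 3*(-3))) = (2 - ¼*30²)*(3/(-2 + 9 - 9)) = (2 - ¼*900)*(3/(-2)) = (2 - 225)*(3*(-½)) = -223*(-3/2) = 669/2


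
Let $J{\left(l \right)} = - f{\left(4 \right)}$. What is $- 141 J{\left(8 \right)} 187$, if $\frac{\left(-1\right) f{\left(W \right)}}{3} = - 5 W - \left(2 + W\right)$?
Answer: $2056626$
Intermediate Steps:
$f{\left(W \right)} = 6 + 18 W$ ($f{\left(W \right)} = - 3 \left(- 5 W - \left(2 + W\right)\right) = - 3 \left(-2 - 6 W\right) = 6 + 18 W$)
$J{\left(l \right)} = -78$ ($J{\left(l \right)} = - (6 + 18 \cdot 4) = - (6 + 72) = \left(-1\right) 78 = -78$)
$- 141 J{\left(8 \right)} 187 = \left(-141\right) \left(-78\right) 187 = 10998 \cdot 187 = 2056626$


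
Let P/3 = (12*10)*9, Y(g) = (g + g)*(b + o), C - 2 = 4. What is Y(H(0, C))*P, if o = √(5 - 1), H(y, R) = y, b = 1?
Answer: 0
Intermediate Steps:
C = 6 (C = 2 + 4 = 6)
o = 2 (o = √4 = 2)
Y(g) = 6*g (Y(g) = (g + g)*(1 + 2) = (2*g)*3 = 6*g)
P = 3240 (P = 3*((12*10)*9) = 3*(120*9) = 3*1080 = 3240)
Y(H(0, C))*P = (6*0)*3240 = 0*3240 = 0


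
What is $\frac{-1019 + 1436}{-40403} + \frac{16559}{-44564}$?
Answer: $- \frac{687616465}{1800519292} \approx -0.3819$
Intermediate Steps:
$\frac{-1019 + 1436}{-40403} + \frac{16559}{-44564} = 417 \left(- \frac{1}{40403}\right) + 16559 \left(- \frac{1}{44564}\right) = - \frac{417}{40403} - \frac{16559}{44564} = - \frac{687616465}{1800519292}$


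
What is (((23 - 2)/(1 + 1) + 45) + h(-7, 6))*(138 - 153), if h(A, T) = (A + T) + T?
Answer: -1815/2 ≈ -907.50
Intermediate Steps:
h(A, T) = A + 2*T
(((23 - 2)/(1 + 1) + 45) + h(-7, 6))*(138 - 153) = (((23 - 2)/(1 + 1) + 45) + (-7 + 2*6))*(138 - 153) = ((21/2 + 45) + (-7 + 12))*(-15) = ((21*(½) + 45) + 5)*(-15) = ((21/2 + 45) + 5)*(-15) = (111/2 + 5)*(-15) = (121/2)*(-15) = -1815/2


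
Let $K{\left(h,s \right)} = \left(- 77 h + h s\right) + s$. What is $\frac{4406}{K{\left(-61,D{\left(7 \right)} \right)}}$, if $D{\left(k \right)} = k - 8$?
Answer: $\frac{4406}{4757} \approx 0.92621$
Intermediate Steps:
$D{\left(k \right)} = -8 + k$ ($D{\left(k \right)} = k - 8 = -8 + k$)
$K{\left(h,s \right)} = s - 77 h + h s$
$\frac{4406}{K{\left(-61,D{\left(7 \right)} \right)}} = \frac{4406}{\left(-8 + 7\right) - -4697 - 61 \left(-8 + 7\right)} = \frac{4406}{-1 + 4697 - -61} = \frac{4406}{-1 + 4697 + 61} = \frac{4406}{4757}$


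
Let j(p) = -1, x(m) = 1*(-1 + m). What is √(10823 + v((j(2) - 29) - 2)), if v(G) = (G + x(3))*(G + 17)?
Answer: √11273 ≈ 106.17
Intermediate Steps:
x(m) = -1 + m
v(G) = (2 + G)*(17 + G) (v(G) = (G + (-1 + 3))*(G + 17) = (G + 2)*(17 + G) = (2 + G)*(17 + G))
√(10823 + v((j(2) - 29) - 2)) = √(10823 + (34 + ((-1 - 29) - 2)² + 19*((-1 - 29) - 2))) = √(10823 + (34 + (-30 - 2)² + 19*(-30 - 2))) = √(10823 + (34 + (-32)² + 19*(-32))) = √(10823 + (34 + 1024 - 608)) = √(10823 + 450) = √11273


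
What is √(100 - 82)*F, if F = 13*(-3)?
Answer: -117*√2 ≈ -165.46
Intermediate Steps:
F = -39
√(100 - 82)*F = √(100 - 82)*(-39) = √18*(-39) = (3*√2)*(-39) = -117*√2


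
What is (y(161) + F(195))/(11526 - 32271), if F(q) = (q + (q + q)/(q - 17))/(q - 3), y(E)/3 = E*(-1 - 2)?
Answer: 458203/6564640 ≈ 0.069799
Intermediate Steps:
y(E) = -9*E (y(E) = 3*(E*(-1 - 2)) = 3*(E*(-3)) = 3*(-3*E) = -9*E)
F(q) = (q + 2*q/(-17 + q))/(-3 + q) (F(q) = (q + (2*q)/(-17 + q))/(-3 + q) = (q + 2*q/(-17 + q))/(-3 + q))
(y(161) + F(195))/(11526 - 32271) = (-9*161 + 195*(-15 + 195)/(51 + 195² - 20*195))/(11526 - 32271) = (-1449 + 195*180/(51 + 38025 - 3900))/(-20745) = (-1449 + 195*180/34176)*(-1/20745) = (-1449 + 195*(1/34176)*180)*(-1/20745) = (-1449 + 2925/2848)*(-1/20745) = -4123827/2848*(-1/20745) = 458203/6564640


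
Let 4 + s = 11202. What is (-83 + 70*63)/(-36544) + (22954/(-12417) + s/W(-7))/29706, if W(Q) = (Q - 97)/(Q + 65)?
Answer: -28799451731447/87617386913472 ≈ -0.32870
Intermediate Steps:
W(Q) = (-97 + Q)/(65 + Q)
s = 11198 (s = -4 + 11202 = 11198)
(-83 + 70*63)/(-36544) + (22954/(-12417) + s/W(-7))/29706 = (-83 + 70*63)/(-36544) + (22954/(-12417) + 11198/(((-97 - 7)/(65 - 7))))/29706 = (-83 + 4410)*(-1/36544) + (22954*(-1/12417) + 11198/((-104/58)))*(1/29706) = 4327*(-1/36544) + (-22954/12417 + 11198/(((1/58)*(-104))))*(1/29706) = -4327/36544 + (-22954/12417 + 11198/(-52/29))*(1/29706) = -4327/36544 + (-22954/12417 + 11198*(-29/52))*(1/29706) = -4327/36544 + (-22954/12417 - 162371/26)*(1/29706) = -4327/36544 - 2016757511/322842*1/29706 = -4327/36544 - 2016757511/9590344452 = -28799451731447/87617386913472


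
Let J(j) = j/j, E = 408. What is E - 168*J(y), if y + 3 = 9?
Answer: 240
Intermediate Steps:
y = 6 (y = -3 + 9 = 6)
J(j) = 1
E - 168*J(y) = 408 - 168*1 = 408 - 168 = 240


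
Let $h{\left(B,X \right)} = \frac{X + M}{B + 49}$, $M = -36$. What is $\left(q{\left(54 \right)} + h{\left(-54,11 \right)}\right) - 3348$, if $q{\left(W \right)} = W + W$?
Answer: $-3235$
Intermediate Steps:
$h{\left(B,X \right)} = \frac{-36 + X}{49 + B}$ ($h{\left(B,X \right)} = \frac{X - 36}{B + 49} = \frac{-36 + X}{49 + B}$)
$q{\left(W \right)} = 2 W$
$\left(q{\left(54 \right)} + h{\left(-54,11 \right)}\right) - 3348 = \left(2 \cdot 54 + \frac{-36 + 11}{49 - 54}\right) - 3348 = \left(108 + \frac{1}{-5} \left(-25\right)\right) - 3348 = \left(108 - -5\right) - 3348 = \left(108 + 5\right) - 3348 = 113 - 3348 = -3235$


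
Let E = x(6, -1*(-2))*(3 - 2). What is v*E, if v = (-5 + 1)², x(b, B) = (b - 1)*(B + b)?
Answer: 640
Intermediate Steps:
x(b, B) = (-1 + b)*(B + b)
v = 16 (v = (-4)² = 16)
E = 40 (E = (6² - (-1)*(-2) - 1*6 - 1*(-2)*6)*(3 - 2) = (36 - 1*2 - 6 + 2*6)*1 = (36 - 2 - 6 + 12)*1 = 40*1 = 40)
v*E = 16*40 = 640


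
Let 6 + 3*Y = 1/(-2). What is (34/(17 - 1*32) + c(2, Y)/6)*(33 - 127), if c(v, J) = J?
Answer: 22231/90 ≈ 247.01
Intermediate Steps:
Y = -13/6 (Y = -2 + (1/3)/(-2) = -2 + (1/3)*(-1/2) = -2 - 1/6 = -13/6 ≈ -2.1667)
(34/(17 - 1*32) + c(2, Y)/6)*(33 - 127) = (34/(17 - 1*32) - 13/6/6)*(33 - 127) = (34/(17 - 32) - 13/6*1/6)*(-94) = (34/(-15) - 13/36)*(-94) = (34*(-1/15) - 13/36)*(-94) = (-34/15 - 13/36)*(-94) = -473/180*(-94) = 22231/90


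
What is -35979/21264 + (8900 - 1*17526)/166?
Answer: -31565963/588304 ≈ -53.656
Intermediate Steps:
-35979/21264 + (8900 - 1*17526)/166 = -35979*1/21264 + (8900 - 17526)*(1/166) = -11993/7088 - 8626*1/166 = -11993/7088 - 4313/83 = -31565963/588304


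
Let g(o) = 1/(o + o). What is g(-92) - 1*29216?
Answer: -5375745/184 ≈ -29216.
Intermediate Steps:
g(o) = 1/(2*o)
g(-92) - 1*29216 = (½)/(-92) - 1*29216 = (½)*(-1/92) - 29216 = -1/184 - 29216 = -5375745/184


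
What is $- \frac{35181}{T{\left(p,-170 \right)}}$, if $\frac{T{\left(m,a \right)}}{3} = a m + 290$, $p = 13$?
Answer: $\frac{3909}{640} \approx 6.1078$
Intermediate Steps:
$T{\left(m,a \right)} = 870 + 3 a m$ ($T{\left(m,a \right)} = 3 \left(a m + 290\right) = 3 \left(290 + a m\right) = 870 + 3 a m$)
$- \frac{35181}{T{\left(p,-170 \right)}} = - \frac{35181}{870 + 3 \left(-170\right) 13} = - \frac{35181}{870 - 6630} = - \frac{35181}{-5760} = \left(-35181\right) \left(- \frac{1}{5760}\right) = \frac{3909}{640}$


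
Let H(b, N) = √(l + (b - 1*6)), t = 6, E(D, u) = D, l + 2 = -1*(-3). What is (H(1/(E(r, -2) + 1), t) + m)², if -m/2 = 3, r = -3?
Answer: (12 - I*√22)²/4 ≈ 30.5 - 28.142*I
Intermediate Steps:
l = 1 (l = -2 - 1*(-3) = -2 + 3 = 1)
H(b, N) = √(-5 + b) (H(b, N) = √(1 + (b - 1*6)) = √(1 + (b - 6)) = √(1 + (-6 + b)) = √(-5 + b))
m = -6 (m = -2*3 = -6)
(H(1/(E(r, -2) + 1), t) + m)² = (√(-5 + 1/(-3 + 1)) - 6)² = (√(-5 + 1/(-2)) - 6)² = (√(-5 - ½) - 6)² = (√(-11/2) - 6)² = (I*√22/2 - 6)² = (-6 + I*√22/2)²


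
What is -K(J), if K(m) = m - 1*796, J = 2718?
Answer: -1922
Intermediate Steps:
K(m) = -796 + m (K(m) = m - 796 = -796 + m)
-K(J) = -(-796 + 2718) = -1*1922 = -1922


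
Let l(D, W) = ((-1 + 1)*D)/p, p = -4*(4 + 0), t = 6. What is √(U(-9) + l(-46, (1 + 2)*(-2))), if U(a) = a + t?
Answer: I*√3 ≈ 1.732*I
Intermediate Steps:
p = -16 (p = -4*4 = -16)
U(a) = 6 + a (U(a) = a + 6 = 6 + a)
l(D, W) = 0 (l(D, W) = ((-1 + 1)*D)/(-16) = (0*D)*(-1/16) = 0*(-1/16) = 0)
√(U(-9) + l(-46, (1 + 2)*(-2))) = √((6 - 9) + 0) = √(-3 + 0) = √(-3) = I*√3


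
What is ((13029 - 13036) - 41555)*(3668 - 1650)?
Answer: -83872116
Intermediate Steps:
((13029 - 13036) - 41555)*(3668 - 1650) = (-7 - 41555)*2018 = -41562*2018 = -83872116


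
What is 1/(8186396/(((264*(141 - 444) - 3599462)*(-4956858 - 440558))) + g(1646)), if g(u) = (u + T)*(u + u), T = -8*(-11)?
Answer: 4964885972716/28341197614864025447 ≈ 1.7518e-7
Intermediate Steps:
T = 88
g(u) = 2*u*(88 + u) (g(u) = (u + 88)*(u + u) = (88 + u)*(2*u) = 2*u*(88 + u))
1/(8186396/(((264*(141 - 444) - 3599462)*(-4956858 - 440558))) + g(1646)) = 1/(8186396/(((264*(141 - 444) - 3599462)*(-4956858 - 440558))) + 2*1646*(88 + 1646)) = 1/(8186396/(((264*(-303) - 3599462)*(-5397416))) + 2*1646*1734) = 1/(8186396/(((-79992 - 3599462)*(-5397416))) + 5708328) = 1/(8186396/((-3679454*(-5397416))) + 5708328) = 1/(8186396/19859543890864 + 5708328) = 1/(8186396*(1/19859543890864) + 5708328) = 1/(2046599/4964885972716 + 5708328) = 1/(28341197614864025447/4964885972716) = 4964885972716/28341197614864025447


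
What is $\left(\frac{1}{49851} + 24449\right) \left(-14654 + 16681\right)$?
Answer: $\frac{2470521991700}{49851} \approx 4.9558 \cdot 10^{7}$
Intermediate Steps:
$\left(\frac{1}{49851} + 24449\right) \left(-14654 + 16681\right) = \left(\frac{1}{49851} + 24449\right) 2027 = \frac{1218807100}{49851} \cdot 2027 = \frac{2470521991700}{49851}$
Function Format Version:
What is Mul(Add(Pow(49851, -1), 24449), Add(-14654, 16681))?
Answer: Rational(2470521991700, 49851) ≈ 4.9558e+7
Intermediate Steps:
Mul(Add(Pow(49851, -1), 24449), Add(-14654, 16681)) = Mul(Add(Rational(1, 49851), 24449), 2027) = Mul(Rational(1218807100, 49851), 2027) = Rational(2470521991700, 49851)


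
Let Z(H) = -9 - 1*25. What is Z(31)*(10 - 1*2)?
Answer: -272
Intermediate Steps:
Z(H) = -34 (Z(H) = -9 - 25 = -34)
Z(31)*(10 - 1*2) = -34*(10 - 1*2) = -34*(10 - 2) = -34*8 = -272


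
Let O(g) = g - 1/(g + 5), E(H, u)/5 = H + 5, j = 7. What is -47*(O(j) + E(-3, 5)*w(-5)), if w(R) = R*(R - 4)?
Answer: -257701/12 ≈ -21475.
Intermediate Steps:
E(H, u) = 25 + 5*H (E(H, u) = 5*(H + 5) = 5*(5 + H) = 25 + 5*H)
w(R) = R*(-4 + R)
O(g) = g - 1/(5 + g)
-47*(O(j) + E(-3, 5)*w(-5)) = -47*((-1 + 7² + 5*7)/(5 + 7) + (25 + 5*(-3))*(-5*(-4 - 5))) = -47*((-1 + 49 + 35)/12 + (25 - 15)*(-5*(-9))) = -47*((1/12)*83 + 10*45) = -47*(83/12 + 450) = -47*5483/12 = -257701/12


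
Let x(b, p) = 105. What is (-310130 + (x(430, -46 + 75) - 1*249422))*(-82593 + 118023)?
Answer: -19821207210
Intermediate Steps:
(-310130 + (x(430, -46 + 75) - 1*249422))*(-82593 + 118023) = (-310130 + (105 - 1*249422))*(-82593 + 118023) = (-310130 + (105 - 249422))*35430 = (-310130 - 249317)*35430 = -559447*35430 = -19821207210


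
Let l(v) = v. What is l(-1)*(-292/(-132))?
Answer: -73/33 ≈ -2.2121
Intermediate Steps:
l(-1)*(-292/(-132)) = -(-292)/(-132) = -(-292)*(-1)/132 = -1*73/33 = -73/33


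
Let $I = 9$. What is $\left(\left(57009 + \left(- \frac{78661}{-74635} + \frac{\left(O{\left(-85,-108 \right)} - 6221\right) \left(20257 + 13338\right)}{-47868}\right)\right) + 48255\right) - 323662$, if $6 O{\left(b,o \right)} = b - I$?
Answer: $- \frac{104265476967133}{487176570} \approx -2.1402 \cdot 10^{5}$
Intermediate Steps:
$O{\left(b,o \right)} = - \frac{3}{2} + \frac{b}{6}$ ($O{\left(b,o \right)} = \frac{b - 9}{6} = \frac{-9 + b}{6} = - \frac{3}{2} + \frac{b}{6}$)
$\left(\left(57009 + \left(- \frac{78661}{-74635} + \frac{\left(O{\left(-85,-108 \right)} - 6221\right) \left(20257 + 13338\right)}{-47868}\right)\right) + 48255\right) - 323662 = \left(\left(57009 - \left(- \frac{7151}{6785} - \frac{\left(\left(- \frac{3}{2} + \frac{1}{6} \left(-85\right)\right) - 6221\right) \left(20257 + 13338\right)}{-47868}\right)\right) + 48255\right) - 323662 = \left(\left(57009 - \left(- \frac{7151}{6785} - \left(\left(- \frac{3}{2} - \frac{85}{6}\right) - 6221\right) 33595 \left(- \frac{1}{47868}\right)\right)\right) + 48255\right) - 323662 = \left(\left(57009 + \left(\frac{7151}{6785} + \left(- \frac{47}{3} - 6221\right) 33595 \left(- \frac{1}{47868}\right)\right)\right) + 48255\right) - 323662 = \left(\left(57009 + \left(\frac{7151}{6785} + \left(- \frac{18710}{3}\right) 33595 \left(- \frac{1}{47868}\right)\right)\right) + 48255\right) - 323662 = \left(\left(57009 + \left(\frac{7151}{6785} - - \frac{314281225}{71802}\right)\right) + 48255\right) - 323662 = \left(\left(57009 + \left(\frac{7151}{6785} + \frac{314281225}{71802}\right)\right) + 48255\right) - 323662 = \left(\left(57009 + \frac{2132911567727}{487176570}\right) + 48255\right) - 323662 = \left(\frac{29906360646857}{487176570} + 48255\right) - 323662 = \frac{53415066032207}{487176570} - 323662 = - \frac{104265476967133}{487176570}$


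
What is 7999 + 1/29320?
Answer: 234530681/29320 ≈ 7999.0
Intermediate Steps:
7999 + 1/29320 = 234530681/29320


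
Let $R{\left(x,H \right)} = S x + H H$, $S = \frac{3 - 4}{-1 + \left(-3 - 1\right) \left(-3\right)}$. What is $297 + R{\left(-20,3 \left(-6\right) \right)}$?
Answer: $\frac{6851}{11} \approx 622.82$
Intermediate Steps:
$S = - \frac{1}{11}$ ($S = - \frac{1}{-1 - -12} = - \frac{1}{-1 + 12} = - \frac{1}{11} \approx -0.090909$)
$R{\left(x,H \right)} = H^{2} - \frac{x}{11}$ ($R{\left(x,H \right)} = - \frac{x}{11} + H H = - \frac{x}{11} + H^{2} = H^{2} - \frac{x}{11}$)
$297 + R{\left(-20,3 \left(-6\right) \right)} = 297 - \left(- \frac{20}{11} - \left(3 \left(-6\right)\right)^{2}\right) = 297 + \left(\left(-18\right)^{2} + \frac{20}{11}\right) = 297 + \left(324 + \frac{20}{11}\right) = 297 + \frac{3584}{11} = \frac{6851}{11}$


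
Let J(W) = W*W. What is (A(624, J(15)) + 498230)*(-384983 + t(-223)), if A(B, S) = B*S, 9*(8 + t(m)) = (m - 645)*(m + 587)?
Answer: -2414577646730/9 ≈ -2.6829e+11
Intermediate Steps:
J(W) = W²
t(m) = -8 + (-645 + m)*(587 + m)/9 (t(m) = -8 + ((m - 645)*(m + 587))/9 = -8 + ((-645 + m)*(587 + m))/9 = -8 + (-645 + m)*(587 + m)/9)
(A(624, J(15)) + 498230)*(-384983 + t(-223)) = (624*15² + 498230)*(-384983 + (-126229/3 - 58/9*(-223) + (⅑)*(-223)²)) = (624*225 + 498230)*(-384983 + (-126229/3 + 12934/9 + (⅑)*49729)) = (140400 + 498230)*(-384983 + (-126229/3 + 12934/9 + 49729/9)) = 638630*(-384983 - 316024/9) = 638630*(-3780871/9) = -2414577646730/9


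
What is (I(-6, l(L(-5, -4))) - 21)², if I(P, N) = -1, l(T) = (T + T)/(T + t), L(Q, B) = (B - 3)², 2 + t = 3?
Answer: 484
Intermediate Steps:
t = 1 (t = -2 + 3 = 1)
L(Q, B) = (-3 + B)²
l(T) = 2*T/(1 + T) (l(T) = (T + T)/(T + 1) = (2*T)/(1 + T) = 2*T/(1 + T))
(I(-6, l(L(-5, -4))) - 21)² = (-1 - 21)² = (-22)² = 484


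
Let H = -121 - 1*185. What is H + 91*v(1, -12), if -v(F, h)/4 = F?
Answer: -670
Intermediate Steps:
H = -306 (H = -121 - 185 = -306)
v(F, h) = -4*F
H + 91*v(1, -12) = -306 + 91*(-4*1) = -306 + 91*(-4) = -306 - 364 = -670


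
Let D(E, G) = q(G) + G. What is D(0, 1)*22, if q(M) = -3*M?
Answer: -44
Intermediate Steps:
D(E, G) = -2*G (D(E, G) = -3*G + G = -2*G)
D(0, 1)*22 = -2*1*22 = -2*22 = -44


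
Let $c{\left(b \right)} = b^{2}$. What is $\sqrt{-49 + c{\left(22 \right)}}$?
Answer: $\sqrt{435} \approx 20.857$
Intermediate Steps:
$\sqrt{-49 + c{\left(22 \right)}} = \sqrt{-49 + 22^{2}} = \sqrt{-49 + 484} = \sqrt{435}$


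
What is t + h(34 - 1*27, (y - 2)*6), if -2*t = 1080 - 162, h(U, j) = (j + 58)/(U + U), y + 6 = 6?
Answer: -3190/7 ≈ -455.71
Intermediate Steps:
y = 0 (y = -6 + 6 = 0)
h(U, j) = (58 + j)/(2*U) (h(U, j) = (58 + j)/((2*U)) = (58 + j)*(1/(2*U)) = (58 + j)/(2*U))
t = -459 (t = -(1080 - 162)/2 = -1/2*918 = -459)
t + h(34 - 1*27, (y - 2)*6) = -459 + (58 + (0 - 2)*6)/(2*(34 - 1*27)) = -459 + (58 - 2*6)/(2*(34 - 27)) = -459 + (1/2)*(58 - 12)/7 = -459 + (1/2)*(1/7)*46 = -459 + 23/7 = -3190/7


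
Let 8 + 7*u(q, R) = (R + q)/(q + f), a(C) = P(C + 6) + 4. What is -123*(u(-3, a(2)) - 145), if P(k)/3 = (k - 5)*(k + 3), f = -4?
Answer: 893103/49 ≈ 18227.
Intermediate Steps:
P(k) = 3*(-5 + k)*(3 + k) (P(k) = 3*((k - 5)*(k + 3)) = 3*((-5 + k)*(3 + k)) = 3*(-5 + k)*(3 + k))
a(C) = -77 - 6*C + 3*(6 + C)**2 (a(C) = (-45 - 6*(C + 6) + 3*(C + 6)**2) + 4 = (-45 - 6*(6 + C) + 3*(6 + C)**2) + 4 = (-45 + (-36 - 6*C) + 3*(6 + C)**2) + 4 = (-81 - 6*C + 3*(6 + C)**2) + 4 = -77 - 6*C + 3*(6 + C)**2)
u(q, R) = -8/7 + (R + q)/(7*(-4 + q)) (u(q, R) = -8/7 + ((R + q)/(q - 4))/7 = -8/7 + ((R + q)/(-4 + q))/7 = -8/7 + (R + q)/(7*(-4 + q)))
-123*(u(-3, a(2)) - 145) = -123*((32 + (31 + 3*2**2 + 30*2) - 7*(-3))/(7*(-4 - 3)) - 145) = -123*((1/7)*(32 + (31 + 3*4 + 60) + 21)/(-7) - 145) = -123*((1/7)*(-1/7)*(32 + (31 + 12 + 60) + 21) - 145) = -123*((1/7)*(-1/7)*(32 + 103 + 21) - 145) = -123*((1/7)*(-1/7)*156 - 145) = -123*(-156/49 - 145) = -123*(-7261/49) = 893103/49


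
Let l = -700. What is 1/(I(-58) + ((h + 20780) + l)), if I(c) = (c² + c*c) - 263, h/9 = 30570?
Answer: 1/301675 ≈ 3.3148e-6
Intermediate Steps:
h = 275130 (h = 9*30570 = 275130)
I(c) = -263 + 2*c² (I(c) = (c² + c²) - 263 = 2*c² - 263 = -263 + 2*c²)
1/(I(-58) + ((h + 20780) + l)) = 1/((-263 + 2*(-58)²) + ((275130 + 20780) - 700)) = 1/((-263 + 2*3364) + (295910 - 700)) = 1/((-263 + 6728) + 295210) = 1/(6465 + 295210) = 1/301675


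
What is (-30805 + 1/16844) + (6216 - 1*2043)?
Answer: -448589407/16844 ≈ -26632.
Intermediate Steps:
(-30805 + 1/16844) + (6216 - 1*2043) = (-30805 + 1/16844) + (6216 - 2043) = -518879419/16844 + 4173 = -448589407/16844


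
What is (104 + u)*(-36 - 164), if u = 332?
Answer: -87200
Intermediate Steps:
(104 + u)*(-36 - 164) = (104 + 332)*(-36 - 164) = 436*(-200) = -87200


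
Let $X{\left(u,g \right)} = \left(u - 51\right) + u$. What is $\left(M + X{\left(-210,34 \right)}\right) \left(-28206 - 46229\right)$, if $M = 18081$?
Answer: $-1310800350$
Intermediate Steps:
$X{\left(u,g \right)} = -51 + 2 u$ ($X{\left(u,g \right)} = \left(-51 + u\right) + u = -51 + 2 u$)
$\left(M + X{\left(-210,34 \right)}\right) \left(-28206 - 46229\right) = \left(18081 + \left(-51 + 2 \left(-210\right)\right)\right) \left(-28206 - 46229\right) = \left(18081 - 471\right) \left(-74435\right) = 17610 \left(-74435\right) = -1310800350$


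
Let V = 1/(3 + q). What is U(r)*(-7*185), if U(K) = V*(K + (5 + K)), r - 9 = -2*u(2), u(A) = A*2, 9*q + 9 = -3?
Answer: -5439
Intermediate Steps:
q = -4/3 (q = -1 + (⅑)*(-3) = -1 - ⅓ = -4/3 ≈ -1.3333)
u(A) = 2*A
V = ⅗ (V = 1/(3 - 4/3) = 1/(5/3) = ⅗ ≈ 0.60000)
r = 1 (r = 9 - 4*2 = 9 - 2*4 = 9 - 8 = 1)
U(K) = 3 + 6*K/5 (U(K) = 3*(K + (5 + K))/5 = 3*(5 + 2*K)/5 = 3 + 6*K/5)
U(r)*(-7*185) = (3 + (6/5)*1)*(-7*185) = (3 + 6/5)*(-1295) = (21/5)*(-1295) = -5439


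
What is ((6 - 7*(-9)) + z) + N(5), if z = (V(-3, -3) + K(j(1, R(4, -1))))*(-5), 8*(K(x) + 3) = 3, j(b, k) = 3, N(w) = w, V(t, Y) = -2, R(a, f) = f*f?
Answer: 777/8 ≈ 97.125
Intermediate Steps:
R(a, f) = f²
K(x) = -21/8 (K(x) = -3 + (⅛)*3 = -3 + 3/8 = -21/8)
z = 185/8 (z = (-2 - 21/8)*(-5) = -37/8*(-5) = 185/8 ≈ 23.125)
((6 - 7*(-9)) + z) + N(5) = ((6 - 7*(-9)) + 185/8) + 5 = ((6 + 63) + 185/8) + 5 = (69 + 185/8) + 5 = 737/8 + 5 = 777/8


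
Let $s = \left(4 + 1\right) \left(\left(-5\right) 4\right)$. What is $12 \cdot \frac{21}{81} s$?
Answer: $- \frac{2800}{9} \approx -311.11$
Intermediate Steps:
$s = -100$ ($s = 5 \left(-20\right) = -100$)
$12 \cdot \frac{21}{81} s = 12 \cdot \frac{21}{81} \left(-100\right) = 12 \cdot 21 \cdot \frac{1}{81} \left(-100\right) = 12 \cdot \frac{7}{27} \left(-100\right) = \frac{28}{9} \left(-100\right) = - \frac{2800}{9}$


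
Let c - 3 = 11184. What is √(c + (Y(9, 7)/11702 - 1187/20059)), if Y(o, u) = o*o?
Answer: √616382576422376670478/234730418 ≈ 105.77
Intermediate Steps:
Y(o, u) = o²
c = 11187 (c = 3 + 11184 = 11187)
√(c + (Y(9, 7)/11702 - 1187/20059)) = √(11187 + (9²/11702 - 1187/20059)) = √(11187 + (81*(1/11702) - 1187*1/20059)) = √(11187 + (81/11702 - 1187/20059)) = √(11187 - 12265495/234730418) = √(2625916920671/234730418) = √616382576422376670478/234730418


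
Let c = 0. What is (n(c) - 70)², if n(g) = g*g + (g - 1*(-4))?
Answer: 4356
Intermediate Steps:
n(g) = 4 + g + g² (n(g) = g² + (g + 4) = g² + (4 + g) = 4 + g + g²)
(n(c) - 70)² = ((4 + 0 + 0²) - 70)² = ((4 + 0 + 0) - 70)² = (4 - 70)² = (-66)² = 4356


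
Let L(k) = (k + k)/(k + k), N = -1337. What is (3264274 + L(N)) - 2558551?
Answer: 705724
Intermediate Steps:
L(k) = 1 (L(k) = (2*k)/((2*k)) = (2*k)*(1/(2*k)) = 1)
(3264274 + L(N)) - 2558551 = (3264274 + 1) - 2558551 = 3264275 - 2558551 = 705724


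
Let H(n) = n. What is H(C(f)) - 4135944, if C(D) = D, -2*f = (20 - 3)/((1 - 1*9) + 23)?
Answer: -124078337/30 ≈ -4.1359e+6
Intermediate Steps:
f = -17/30 (f = -(20 - 3)/(2*((1 - 1*9) + 23)) = -17/(2*((1 - 9) + 23)) = -17/(2*(-8 + 23)) = -17/(2*15) = -½*17/15 = -17/30 ≈ -0.56667)
H(C(f)) - 4135944 = -17/30 - 4135944 = -124078337/30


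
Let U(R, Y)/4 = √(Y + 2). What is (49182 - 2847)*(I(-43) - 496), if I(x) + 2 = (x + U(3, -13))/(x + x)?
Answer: -46103325/2 - 92670*I*√11/43 ≈ -2.3052e+7 - 7147.7*I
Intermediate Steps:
U(R, Y) = 4*√(2 + Y) (U(R, Y) = 4*√(Y + 2) = 4*√(2 + Y))
I(x) = -2 + (x + 4*I*√11)/(2*x) (I(x) = -2 + (x + 4*√(2 - 13))/(x + x) = -2 + (x + 4*√(-11))/((2*x)) = -2 + (x + 4*(I*√11))*(1/(2*x)) = -2 + (x + 4*I*√11)*(1/(2*x)) = -2 + (x + 4*I*√11)/(2*x))
(49182 - 2847)*(I(-43) - 496) = (49182 - 2847)*((-3/2 + 2*I*√11/(-43)) - 496) = 46335*((-3/2 + 2*I*√11*(-1/43)) - 496) = 46335*((-3/2 - 2*I*√11/43) - 496) = 46335*(-995/2 - 2*I*√11/43) = -46103325/2 - 92670*I*√11/43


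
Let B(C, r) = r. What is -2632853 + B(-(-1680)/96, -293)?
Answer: -2633146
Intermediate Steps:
-2632853 + B(-(-1680)/96, -293) = -2632853 - 293 = -2633146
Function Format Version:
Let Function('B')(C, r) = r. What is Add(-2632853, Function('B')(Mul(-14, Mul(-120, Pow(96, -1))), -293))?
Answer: -2633146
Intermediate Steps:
Add(-2632853, Function('B')(Mul(-14, Mul(-120, Pow(96, -1))), -293)) = Add(-2632853, -293) = -2633146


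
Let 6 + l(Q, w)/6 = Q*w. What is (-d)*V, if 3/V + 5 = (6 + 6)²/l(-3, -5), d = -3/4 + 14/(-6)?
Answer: -111/28 ≈ -3.9643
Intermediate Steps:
l(Q, w) = -36 + 6*Q*w (l(Q, w) = -36 + 6*(Q*w) = -36 + 6*Q*w)
d = -37/12 (d = -3*¼ + 14*(-⅙) = -¾ - 7/3 = -37/12 ≈ -3.0833)
V = -9/7 (V = 3/(-5 + (6 + 6)²/(-36 + 6*(-3)*(-5))) = 3/(-5 + 12²/(-36 + 90)) = 3/(-5 + 144/54) = 3/(-5 + 144*(1/54)) = 3/(-5 + 8/3) = 3/(-7/3) = 3*(-3/7) = -9/7 ≈ -1.2857)
(-d)*V = -1*(-37/12)*(-9/7) = (37/12)*(-9/7) = -111/28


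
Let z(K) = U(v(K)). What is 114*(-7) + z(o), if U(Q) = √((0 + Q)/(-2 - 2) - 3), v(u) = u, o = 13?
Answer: -798 + 5*I/2 ≈ -798.0 + 2.5*I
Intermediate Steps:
U(Q) = √(-3 - Q/4) (U(Q) = √(Q/(-4) - 3) = √(Q*(-¼) - 3) = √(-Q/4 - 3) = √(-3 - Q/4))
z(K) = √(-12 - K)/2
114*(-7) + z(o) = 114*(-7) + √(-12 - 1*13)/2 = -798 + √(-12 - 13)/2 = -798 + √(-25)/2 = -798 + (5*I)/2 = -798 + 5*I/2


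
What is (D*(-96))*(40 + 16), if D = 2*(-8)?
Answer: 86016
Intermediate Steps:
D = -16
(D*(-96))*(40 + 16) = (-16*(-96))*(40 + 16) = 1536*56 = 86016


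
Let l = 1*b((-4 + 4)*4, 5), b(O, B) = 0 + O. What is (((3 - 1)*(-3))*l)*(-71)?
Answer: 0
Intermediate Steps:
b(O, B) = O
l = 0 (l = 1*((-4 + 4)*4) = 1*(0*4) = 1*0 = 0)
(((3 - 1)*(-3))*l)*(-71) = (((3 - 1)*(-3))*0)*(-71) = ((2*(-3))*0)*(-71) = -6*0*(-71) = 0*(-71) = 0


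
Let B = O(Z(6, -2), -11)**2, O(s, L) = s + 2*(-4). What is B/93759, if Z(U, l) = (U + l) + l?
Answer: 12/31253 ≈ 0.00038396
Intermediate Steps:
Z(U, l) = U + 2*l
O(s, L) = -8 + s (O(s, L) = s - 8 = -8 + s)
B = 36 (B = (-8 + (6 + 2*(-2)))**2 = (-8 + (6 - 4))**2 = (-8 + 2)**2 = (-6)**2 = 36)
B/93759 = 36/93759 = 36*(1/93759) = 12/31253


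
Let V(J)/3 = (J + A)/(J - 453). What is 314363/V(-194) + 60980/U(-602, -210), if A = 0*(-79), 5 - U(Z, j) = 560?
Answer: 7523169833/21534 ≈ 3.4936e+5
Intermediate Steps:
U(Z, j) = -555 (U(Z, j) = 5 - 1*560 = 5 - 560 = -555)
A = 0
V(J) = 3*J/(-453 + J) (V(J) = 3*((J + 0)/(J - 453)) = 3*(J/(-453 + J)) = 3*J/(-453 + J))
314363/V(-194) + 60980/U(-602, -210) = 314363/((3*(-194)/(-453 - 194))) + 60980/(-555) = 314363/((3*(-194)/(-647))) + 60980*(-1/555) = 314363/((3*(-194)*(-1/647))) - 12196/111 = 314363/(582/647) - 12196/111 = 314363*(647/582) - 12196/111 = 203392861/582 - 12196/111 = 7523169833/21534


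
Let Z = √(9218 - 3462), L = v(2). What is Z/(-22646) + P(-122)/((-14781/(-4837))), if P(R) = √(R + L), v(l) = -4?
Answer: -√1439/11323 + 4837*I*√14/4927 ≈ -0.0033502 + 3.6733*I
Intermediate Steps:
L = -4
Z = 2*√1439 (Z = √5756 = 2*√1439 ≈ 75.868)
P(R) = √(-4 + R) (P(R) = √(R - 4) = √(-4 + R))
Z/(-22646) + P(-122)/((-14781/(-4837))) = (2*√1439)/(-22646) + √(-4 - 122)/((-14781/(-4837))) = (2*√1439)*(-1/22646) + √(-126)/((-14781*(-1/4837))) = -√1439/11323 + (3*I*√14)/(14781/4837) = -√1439/11323 + (3*I*√14)*(4837/14781) = -√1439/11323 + 4837*I*√14/4927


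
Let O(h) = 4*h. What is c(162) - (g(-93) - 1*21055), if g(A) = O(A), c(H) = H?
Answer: 21589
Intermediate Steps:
g(A) = 4*A
c(162) - (g(-93) - 1*21055) = 162 - (4*(-93) - 1*21055) = 162 - (-372 - 21055) = 162 - 1*(-21427) = 162 + 21427 = 21589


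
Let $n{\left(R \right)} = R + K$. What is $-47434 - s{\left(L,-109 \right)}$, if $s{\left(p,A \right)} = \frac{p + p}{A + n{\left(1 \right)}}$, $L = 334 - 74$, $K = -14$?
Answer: $- \frac{2893214}{61} \approx -47430.0$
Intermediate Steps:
$n{\left(R \right)} = -14 + R$ ($n{\left(R \right)} = R - 14 = -14 + R$)
$L = 260$ ($L = 334 - 74 = 260$)
$s{\left(p,A \right)} = \frac{2 p}{-13 + A}$ ($s{\left(p,A \right)} = \frac{p + p}{A + \left(-14 + 1\right)} = \frac{2 p}{A - 13} = \frac{2 p}{-13 + A}$)
$-47434 - s{\left(L,-109 \right)} = -47434 - 2 \cdot 260 \frac{1}{-13 - 109} = -47434 - 2 \cdot 260 \frac{1}{-122} = -47434 - 2 \cdot 260 \left(- \frac{1}{122}\right) = -47434 - - \frac{260}{61} = -47434 + \frac{260}{61} = - \frac{2893214}{61}$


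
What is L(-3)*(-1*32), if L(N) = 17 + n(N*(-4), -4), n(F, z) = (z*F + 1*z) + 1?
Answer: 1088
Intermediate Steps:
n(F, z) = 1 + z + F*z (n(F, z) = (F*z + z) + 1 = (z + F*z) + 1 = 1 + z + F*z)
L(N) = 14 + 16*N (L(N) = 17 + (1 - 4 + (N*(-4))*(-4)) = 17 + (1 - 4 - 4*N*(-4)) = 17 + (1 - 4 + 16*N) = 17 + (-3 + 16*N) = 14 + 16*N)
L(-3)*(-1*32) = (14 + 16*(-3))*(-1*32) = (14 - 48)*(-32) = -34*(-32) = 1088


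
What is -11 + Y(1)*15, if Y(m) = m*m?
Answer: 4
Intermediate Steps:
Y(m) = m²
-11 + Y(1)*15 = -11 + 1²*15 = -11 + 1*15 = -11 + 15 = 4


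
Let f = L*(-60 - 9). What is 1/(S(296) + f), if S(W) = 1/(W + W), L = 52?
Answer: -592/2124095 ≈ -0.00027871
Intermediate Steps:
S(W) = 1/(2*W)
f = -3588 (f = 52*(-60 - 9) = 52*(-69) = -3588)
1/(S(296) + f) = 1/((½)/296 - 3588) = 1/((½)*(1/296) - 3588) = 1/(1/592 - 3588) = 1/(-2124095/592) = -592/2124095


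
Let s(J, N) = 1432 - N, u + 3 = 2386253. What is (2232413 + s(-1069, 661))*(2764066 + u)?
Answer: 11501603286144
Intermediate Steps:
u = 2386250 (u = -3 + 2386253 = 2386250)
(2232413 + s(-1069, 661))*(2764066 + u) = (2232413 + (1432 - 1*661))*(2764066 + 2386250) = (2232413 + (1432 - 661))*5150316 = (2232413 + 771)*5150316 = 2233184*5150316 = 11501603286144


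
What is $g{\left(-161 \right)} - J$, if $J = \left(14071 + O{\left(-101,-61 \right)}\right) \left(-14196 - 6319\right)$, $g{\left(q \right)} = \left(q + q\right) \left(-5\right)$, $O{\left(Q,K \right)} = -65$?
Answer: $287334700$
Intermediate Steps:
$g{\left(q \right)} = - 10 q$ ($g{\left(q \right)} = 2 q \left(-5\right) = - 10 q$)
$J = -287333090$ ($J = \left(14071 - 65\right) \left(-14196 - 6319\right) = 14006 \left(-20515\right) = -287333090$)
$g{\left(-161 \right)} - J = \left(-10\right) \left(-161\right) - -287333090 = 1610 + 287333090 = 287334700$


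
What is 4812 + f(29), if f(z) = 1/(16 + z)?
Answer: 216541/45 ≈ 4812.0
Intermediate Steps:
4812 + f(29) = 4812 + 1/(16 + 29) = 4812 + 1/45 = 216541/45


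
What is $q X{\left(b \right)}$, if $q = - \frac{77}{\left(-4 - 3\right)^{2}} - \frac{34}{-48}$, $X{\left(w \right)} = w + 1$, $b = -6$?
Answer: $\frac{725}{168} \approx 4.3155$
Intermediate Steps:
$X{\left(w \right)} = 1 + w$
$q = - \frac{145}{168}$ ($q = - \frac{77}{\left(-7\right)^{2}} - - \frac{17}{24} = - \frac{77}{49} + \frac{17}{24} = \left(-77\right) \frac{1}{49} + \frac{17}{24} = - \frac{11}{7} + \frac{17}{24} = - \frac{145}{168} \approx -0.8631$)
$q X{\left(b \right)} = - \frac{145 \left(1 - 6\right)}{168} = \left(- \frac{145}{168}\right) \left(-5\right) = \frac{725}{168}$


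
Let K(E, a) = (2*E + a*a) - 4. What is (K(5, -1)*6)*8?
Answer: 336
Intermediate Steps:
K(E, a) = -4 + a**2 + 2*E (K(E, a) = (2*E + a**2) - 4 = (a**2 + 2*E) - 4 = -4 + a**2 + 2*E)
(K(5, -1)*6)*8 = ((-4 + (-1)**2 + 2*5)*6)*8 = ((-4 + 1 + 10)*6)*8 = (7*6)*8 = 42*8 = 336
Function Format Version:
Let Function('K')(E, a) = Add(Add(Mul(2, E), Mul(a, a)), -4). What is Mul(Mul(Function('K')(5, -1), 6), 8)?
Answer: 336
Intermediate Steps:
Function('K')(E, a) = Add(-4, Pow(a, 2), Mul(2, E)) (Function('K')(E, a) = Add(Add(Mul(2, E), Pow(a, 2)), -4) = Add(Add(Pow(a, 2), Mul(2, E)), -4) = Add(-4, Pow(a, 2), Mul(2, E)))
Mul(Mul(Function('K')(5, -1), 6), 8) = Mul(Mul(Add(-4, Pow(-1, 2), Mul(2, 5)), 6), 8) = Mul(Mul(Add(-4, 1, 10), 6), 8) = Mul(Mul(7, 6), 8) = Mul(42, 8) = 336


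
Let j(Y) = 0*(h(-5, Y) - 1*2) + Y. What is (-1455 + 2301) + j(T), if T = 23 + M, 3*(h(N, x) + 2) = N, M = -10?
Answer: 859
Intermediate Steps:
h(N, x) = -2 + N/3
T = 13 (T = 23 - 10 = 13)
j(Y) = Y (j(Y) = 0*((-2 + (⅓)*(-5)) - 1*2) + Y = 0*((-2 - 5/3) - 2) + Y = 0*(-11/3 - 2) + Y = 0*(-17/3) + Y = 0 + Y = Y)
(-1455 + 2301) + j(T) = (-1455 + 2301) + 13 = 846 + 13 = 859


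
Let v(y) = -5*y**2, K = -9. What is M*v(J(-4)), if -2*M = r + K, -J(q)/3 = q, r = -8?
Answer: -6120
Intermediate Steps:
J(q) = -3*q
M = 17/2 (M = -(-8 - 9)/2 = -1/2*(-17) = 17/2 ≈ 8.5000)
M*v(J(-4)) = 17*(-5*(-3*(-4))**2)/2 = 17*(-5*12**2)/2 = 17*(-5*144)/2 = (17/2)*(-720) = -6120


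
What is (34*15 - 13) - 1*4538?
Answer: -4041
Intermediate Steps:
(34*15 - 13) - 1*4538 = (510 - 13) - 4538 = 497 - 4538 = -4041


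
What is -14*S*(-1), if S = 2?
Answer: 28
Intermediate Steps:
-14*S*(-1) = -14*2*(-1) = -28*(-1) = 28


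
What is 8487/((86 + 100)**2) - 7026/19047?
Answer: -3015541/24405556 ≈ -0.12356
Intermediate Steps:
8487/((86 + 100)**2) - 7026/19047 = 8487/(186**2) - 7026*1/19047 = 8487/34596 - 2342/6349 = 8487*(1/34596) - 2342/6349 = 943/3844 - 2342/6349 = -3015541/24405556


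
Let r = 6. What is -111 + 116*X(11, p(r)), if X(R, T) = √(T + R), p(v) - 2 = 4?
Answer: -111 + 116*√17 ≈ 367.28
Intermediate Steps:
p(v) = 6 (p(v) = 2 + 4 = 6)
X(R, T) = √(R + T)
-111 + 116*X(11, p(r)) = -111 + 116*√(11 + 6) = -111 + 116*√17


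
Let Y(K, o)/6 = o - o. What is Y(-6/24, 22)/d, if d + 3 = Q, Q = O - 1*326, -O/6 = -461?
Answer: 0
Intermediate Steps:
O = 2766 (O = -6*(-461) = 2766)
Y(K, o) = 0 (Y(K, o) = 6*(o - o) = 6*0 = 0)
Q = 2440 (Q = 2766 - 1*326 = 2766 - 326 = 2440)
d = 2437 (d = -3 + 2440 = 2437)
Y(-6/24, 22)/d = 0/2437 = 0*(1/2437) = 0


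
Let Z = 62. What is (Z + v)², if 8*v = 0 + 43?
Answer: 290521/64 ≈ 4539.4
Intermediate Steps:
v = 43/8 (v = (0 + 43)/8 = (⅛)*43 = 43/8 ≈ 5.3750)
(Z + v)² = (62 + 43/8)² = (539/8)² = 290521/64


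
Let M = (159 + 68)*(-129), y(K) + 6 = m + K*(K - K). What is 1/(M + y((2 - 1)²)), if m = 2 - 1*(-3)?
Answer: -1/29284 ≈ -3.4148e-5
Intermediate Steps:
m = 5 (m = 2 + 3 = 5)
y(K) = -1 (y(K) = -6 + (5 + K*(K - K)) = -6 + (5 + K*0) = -6 + (5 + 0) = -6 + 5 = -1)
M = -29283 (M = 227*(-129) = -29283)
1/(M + y((2 - 1)²)) = 1/(-29283 - 1) = 1/(-29284) = -1/29284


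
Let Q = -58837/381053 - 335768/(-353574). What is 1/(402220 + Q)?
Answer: 67365216711/27095691036583553 ≈ 2.4862e-6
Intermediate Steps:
Q = 53571085133/67365216711 (Q = -58837*1/381053 - 335768*(-1/353574) = -58837/381053 + 167884/176787 = 53571085133/67365216711 ≈ 0.79523)
1/(402220 + Q) = 1/(402220 + 53571085133/67365216711) = 1/(27095691036583553/67365216711) = 67365216711/27095691036583553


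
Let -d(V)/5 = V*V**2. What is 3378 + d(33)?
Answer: -176307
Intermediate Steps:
d(V) = -5*V**3 (d(V) = -5*V*V**2 = -5*V**3)
3378 + d(33) = 3378 - 5*33**3 = 3378 - 5*35937 = 3378 - 179685 = -176307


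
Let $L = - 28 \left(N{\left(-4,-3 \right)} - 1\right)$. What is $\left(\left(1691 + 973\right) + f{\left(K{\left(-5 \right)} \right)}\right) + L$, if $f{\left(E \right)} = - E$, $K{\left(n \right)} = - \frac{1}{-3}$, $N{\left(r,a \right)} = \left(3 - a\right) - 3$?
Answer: $\frac{7823}{3} \approx 2607.7$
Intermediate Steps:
$N{\left(r,a \right)} = - a$ ($N{\left(r,a \right)} = \left(3 - a\right) - 3 = - a$)
$K{\left(n \right)} = \frac{1}{3}$ ($K{\left(n \right)} = \left(-1\right) \left(- \frac{1}{3}\right) = \frac{1}{3}$)
$L = -56$ ($L = - 28 \left(\left(-1\right) \left(-3\right) - 1\right) = - 28 \left(3 - 1\right) = \left(-28\right) 2 = -56$)
$\left(\left(1691 + 973\right) + f{\left(K{\left(-5 \right)} \right)}\right) + L = \left(\left(1691 + 973\right) - \frac{1}{3}\right) - 56 = \left(2664 - \frac{1}{3}\right) - 56 = \frac{7991}{3} - 56 = \frac{7823}{3}$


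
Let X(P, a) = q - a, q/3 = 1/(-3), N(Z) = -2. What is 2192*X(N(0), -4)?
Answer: 6576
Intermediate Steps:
q = -1 (q = 3/(-3) = 3*(-1/3) = -1)
X(P, a) = -1 - a
2192*X(N(0), -4) = 2192*(-1 - 1*(-4)) = 2192*(-1 + 4) = 2192*3 = 6576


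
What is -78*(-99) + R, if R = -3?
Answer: 7719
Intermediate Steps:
-78*(-99) + R = -78*(-99) - 3 = 7722 - 3 = 7719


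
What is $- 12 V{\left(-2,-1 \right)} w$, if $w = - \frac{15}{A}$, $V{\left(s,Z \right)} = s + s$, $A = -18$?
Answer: $40$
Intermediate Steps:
$V{\left(s,Z \right)} = 2 s$
$w = \frac{5}{6}$ ($w = - \frac{15}{-18} = \left(-15\right) \left(- \frac{1}{18}\right) = \frac{5}{6} \approx 0.83333$)
$- 12 V{\left(-2,-1 \right)} w = - 12 \cdot 2 \left(-2\right) \frac{5}{6} = \left(-12\right) \left(-4\right) \frac{5}{6} = 48 \cdot \frac{5}{6} = 40$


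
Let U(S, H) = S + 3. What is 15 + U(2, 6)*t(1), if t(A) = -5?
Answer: -10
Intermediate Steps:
U(S, H) = 3 + S
15 + U(2, 6)*t(1) = 15 + (3 + 2)*(-5) = 15 + 5*(-5) = 15 - 25 = -10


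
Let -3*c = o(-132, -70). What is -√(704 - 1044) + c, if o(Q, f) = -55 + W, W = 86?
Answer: -31/3 - 2*I*√85 ≈ -10.333 - 18.439*I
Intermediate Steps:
o(Q, f) = 31 (o(Q, f) = -55 + 86 = 31)
c = -31/3 (c = -⅓*31 = -31/3 ≈ -10.333)
-√(704 - 1044) + c = -√(704 - 1044) - 31/3 = -√(-340) - 31/3 = -2*I*√85 - 31/3 = -31/3 - 2*I*√85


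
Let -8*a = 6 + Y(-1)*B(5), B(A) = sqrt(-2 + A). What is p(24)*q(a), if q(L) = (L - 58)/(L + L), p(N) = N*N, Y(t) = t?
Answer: 270432/11 + 44544*sqrt(3)/11 ≈ 31599.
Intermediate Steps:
p(N) = N**2
a = -3/4 + sqrt(3)/8 (a = -(6 - sqrt(-2 + 5))/8 = -(6 - sqrt(3))/8 = -3/4 + sqrt(3)/8 ≈ -0.53349)
q(L) = (-58 + L)/(2*L) (q(L) = (-58 + L)/((2*L)) = (-58 + L)*(1/(2*L)) = (-58 + L)/(2*L))
p(24)*q(a) = 24**2*((-58 + (-3/4 + sqrt(3)/8))/(2*(-3/4 + sqrt(3)/8))) = 576*((-235/4 + sqrt(3)/8)/(2*(-3/4 + sqrt(3)/8))) = 288*(-235/4 + sqrt(3)/8)/(-3/4 + sqrt(3)/8)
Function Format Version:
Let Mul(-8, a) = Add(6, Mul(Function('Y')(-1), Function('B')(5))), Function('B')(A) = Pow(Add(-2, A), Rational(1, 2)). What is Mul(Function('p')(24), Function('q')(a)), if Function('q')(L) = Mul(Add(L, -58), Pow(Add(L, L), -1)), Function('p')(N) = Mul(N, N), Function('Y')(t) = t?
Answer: Add(Rational(270432, 11), Mul(Rational(44544, 11), Pow(3, Rational(1, 2)))) ≈ 31599.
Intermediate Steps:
Function('p')(N) = Pow(N, 2)
a = Add(Rational(-3, 4), Mul(Rational(1, 8), Pow(3, Rational(1, 2)))) (a = Mul(Rational(-1, 8), Add(6, Mul(-1, Pow(Add(-2, 5), Rational(1, 2))))) = Mul(Rational(-1, 8), Add(6, Mul(-1, Pow(3, Rational(1, 2))))) = Add(Rational(-3, 4), Mul(Rational(1, 8), Pow(3, Rational(1, 2)))) ≈ -0.53349)
Function('q')(L) = Mul(Rational(1, 2), Pow(L, -1), Add(-58, L)) (Function('q')(L) = Mul(Add(-58, L), Pow(Mul(2, L), -1)) = Mul(Add(-58, L), Mul(Rational(1, 2), Pow(L, -1))) = Mul(Rational(1, 2), Pow(L, -1), Add(-58, L)))
Mul(Function('p')(24), Function('q')(a)) = Mul(Pow(24, 2), Mul(Rational(1, 2), Pow(Add(Rational(-3, 4), Mul(Rational(1, 8), Pow(3, Rational(1, 2)))), -1), Add(-58, Add(Rational(-3, 4), Mul(Rational(1, 8), Pow(3, Rational(1, 2))))))) = Mul(576, Mul(Rational(1, 2), Pow(Add(Rational(-3, 4), Mul(Rational(1, 8), Pow(3, Rational(1, 2)))), -1), Add(Rational(-235, 4), Mul(Rational(1, 8), Pow(3, Rational(1, 2)))))) = Mul(288, Pow(Add(Rational(-3, 4), Mul(Rational(1, 8), Pow(3, Rational(1, 2)))), -1), Add(Rational(-235, 4), Mul(Rational(1, 8), Pow(3, Rational(1, 2)))))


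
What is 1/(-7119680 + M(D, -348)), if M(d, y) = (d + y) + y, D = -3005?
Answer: -1/7123381 ≈ -1.4038e-7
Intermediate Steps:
M(d, y) = d + 2*y
1/(-7119680 + M(D, -348)) = 1/(-7119680 + (-3005 + 2*(-348))) = 1/(-7119680 + (-3005 - 696)) = 1/(-7119680 - 3701) = 1/(-7123381) = -1/7123381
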